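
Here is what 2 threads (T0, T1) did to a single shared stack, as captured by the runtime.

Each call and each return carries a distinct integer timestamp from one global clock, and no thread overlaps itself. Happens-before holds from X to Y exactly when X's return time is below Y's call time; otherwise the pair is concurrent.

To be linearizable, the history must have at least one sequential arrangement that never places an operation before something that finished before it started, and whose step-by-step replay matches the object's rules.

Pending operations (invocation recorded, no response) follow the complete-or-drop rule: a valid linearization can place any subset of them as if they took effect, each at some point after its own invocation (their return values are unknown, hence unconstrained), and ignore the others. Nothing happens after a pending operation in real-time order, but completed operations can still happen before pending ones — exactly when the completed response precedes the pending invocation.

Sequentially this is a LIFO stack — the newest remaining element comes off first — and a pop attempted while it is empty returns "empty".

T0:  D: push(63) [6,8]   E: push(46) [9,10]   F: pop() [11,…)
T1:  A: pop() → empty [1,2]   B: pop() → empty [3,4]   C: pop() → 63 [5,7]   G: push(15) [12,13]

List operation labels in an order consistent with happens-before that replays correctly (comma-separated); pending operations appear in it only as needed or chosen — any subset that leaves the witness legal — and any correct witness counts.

A, B, D, C, E, F, G

after step 1 (A pop() → empty): stack <>
after step 2 (B pop() → empty): stack <>
after step 3 (D push(63)): stack <63>
after step 4 (C pop() → 63): stack <>
after step 5 (E push(46)): stack <46>
after step 6 (F pop() (pending, included)): stack <>
after step 7 (G push(15)): stack <15>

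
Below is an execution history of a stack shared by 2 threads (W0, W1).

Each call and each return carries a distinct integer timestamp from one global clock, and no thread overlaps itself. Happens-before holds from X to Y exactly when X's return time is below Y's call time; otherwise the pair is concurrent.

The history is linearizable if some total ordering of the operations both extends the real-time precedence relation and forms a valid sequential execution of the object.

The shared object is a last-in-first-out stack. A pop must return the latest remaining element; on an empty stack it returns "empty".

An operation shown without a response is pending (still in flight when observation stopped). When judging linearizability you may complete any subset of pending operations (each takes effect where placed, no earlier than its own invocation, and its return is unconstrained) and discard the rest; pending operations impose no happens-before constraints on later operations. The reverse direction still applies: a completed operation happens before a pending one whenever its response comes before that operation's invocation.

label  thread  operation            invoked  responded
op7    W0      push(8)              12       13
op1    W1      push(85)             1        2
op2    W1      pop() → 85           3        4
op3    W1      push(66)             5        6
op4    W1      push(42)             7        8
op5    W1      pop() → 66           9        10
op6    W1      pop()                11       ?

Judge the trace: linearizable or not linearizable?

not linearizable

through event 9 a valid linearization exists; event 10 (op5 responding at time 10) ends that
exhaustive check: the 5 completed stack ops admit one real-time order; illegal
sample order op1, op2, op3, op4, op5 stalls at step 5 — op5 pop() → 66 has no legal effect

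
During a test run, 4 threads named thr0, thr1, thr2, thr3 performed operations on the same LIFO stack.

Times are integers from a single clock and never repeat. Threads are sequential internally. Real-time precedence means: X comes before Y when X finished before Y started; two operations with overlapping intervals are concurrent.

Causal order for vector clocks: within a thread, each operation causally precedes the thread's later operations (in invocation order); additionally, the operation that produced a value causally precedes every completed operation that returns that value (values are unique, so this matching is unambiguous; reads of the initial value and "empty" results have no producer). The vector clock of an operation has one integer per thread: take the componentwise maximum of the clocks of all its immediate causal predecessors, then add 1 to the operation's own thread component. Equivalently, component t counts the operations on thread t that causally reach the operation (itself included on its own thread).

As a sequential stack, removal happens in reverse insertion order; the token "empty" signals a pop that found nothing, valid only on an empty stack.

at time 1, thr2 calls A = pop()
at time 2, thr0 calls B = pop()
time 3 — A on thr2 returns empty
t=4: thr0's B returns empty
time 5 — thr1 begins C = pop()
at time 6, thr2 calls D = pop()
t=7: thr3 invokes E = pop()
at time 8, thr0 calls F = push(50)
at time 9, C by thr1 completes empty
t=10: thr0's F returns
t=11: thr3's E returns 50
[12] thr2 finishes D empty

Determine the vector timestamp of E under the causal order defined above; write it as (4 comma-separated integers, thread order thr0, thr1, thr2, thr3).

VC(A, invoked at 1): no causal predecessors; +1 on thr2 → (0, 0, 1, 0)
VC(C, invoked at 5): no causal predecessors; +1 on thr1 → (0, 1, 0, 0)
VC(B, invoked at 2): no causal predecessors; +1 on thr0 → (1, 0, 0, 0)
D, invoked 6, takes VC(A)=(0, 0, 1, 0) under max, adds 1 for thr2 → (0, 0, 2, 0)
F, invoked 8, takes VC(B)=(1, 0, 0, 0) under max, adds 1 for thr0 → (2, 0, 0, 0)
E, invoked 7, takes VC(F)=(2, 0, 0, 0) under max, adds 1 for thr3 → (2, 0, 0, 1)
target: VC(E) = (2, 0, 0, 1)

(2, 0, 0, 1)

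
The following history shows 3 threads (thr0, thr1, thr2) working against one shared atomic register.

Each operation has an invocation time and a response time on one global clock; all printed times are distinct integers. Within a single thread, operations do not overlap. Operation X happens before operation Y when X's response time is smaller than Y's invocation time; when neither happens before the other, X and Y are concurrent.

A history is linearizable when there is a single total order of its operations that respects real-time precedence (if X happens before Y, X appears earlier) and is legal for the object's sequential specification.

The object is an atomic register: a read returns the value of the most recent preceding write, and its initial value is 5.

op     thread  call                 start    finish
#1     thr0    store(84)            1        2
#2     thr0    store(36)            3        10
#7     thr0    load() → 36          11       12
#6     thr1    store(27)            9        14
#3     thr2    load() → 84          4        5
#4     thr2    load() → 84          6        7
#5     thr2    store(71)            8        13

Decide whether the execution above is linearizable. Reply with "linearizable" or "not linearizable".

linearizable

witness order: #1, #3, #4, #2, #7, #5, #6
step 1: #1 store(84) — value 84
step 2: #3 load() → 84 — value 84
step 3: #4 load() → 84 — value 84
step 4: #2 store(36) — value 36
step 5: #7 load() → 36 — value 36
step 6: #5 store(71) — value 71
step 7: #6 store(27) — value 27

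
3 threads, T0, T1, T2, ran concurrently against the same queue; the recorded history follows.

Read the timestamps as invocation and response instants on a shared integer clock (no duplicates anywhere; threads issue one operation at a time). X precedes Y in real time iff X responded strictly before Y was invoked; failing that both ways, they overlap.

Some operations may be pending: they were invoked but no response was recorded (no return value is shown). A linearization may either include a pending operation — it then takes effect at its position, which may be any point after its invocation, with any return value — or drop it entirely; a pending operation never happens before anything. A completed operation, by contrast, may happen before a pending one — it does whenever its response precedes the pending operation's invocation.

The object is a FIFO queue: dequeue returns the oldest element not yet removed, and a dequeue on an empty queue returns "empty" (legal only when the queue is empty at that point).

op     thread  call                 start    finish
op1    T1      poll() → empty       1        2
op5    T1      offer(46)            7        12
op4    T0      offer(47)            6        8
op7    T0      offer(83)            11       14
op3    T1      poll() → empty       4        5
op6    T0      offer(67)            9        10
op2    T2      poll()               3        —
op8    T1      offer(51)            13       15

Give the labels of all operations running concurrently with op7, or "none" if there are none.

op2, op5, op8

overlap test against op7 [11,14]: concurrent iff the interval meets 11..14
op1 [1,2]: before
op2 [3,…): concurrent
op3 [4,5]: before
op4 [6,8]: before
op5 [7,12]: concurrent
op6 [9,10]: before
op8 [13,15]: concurrent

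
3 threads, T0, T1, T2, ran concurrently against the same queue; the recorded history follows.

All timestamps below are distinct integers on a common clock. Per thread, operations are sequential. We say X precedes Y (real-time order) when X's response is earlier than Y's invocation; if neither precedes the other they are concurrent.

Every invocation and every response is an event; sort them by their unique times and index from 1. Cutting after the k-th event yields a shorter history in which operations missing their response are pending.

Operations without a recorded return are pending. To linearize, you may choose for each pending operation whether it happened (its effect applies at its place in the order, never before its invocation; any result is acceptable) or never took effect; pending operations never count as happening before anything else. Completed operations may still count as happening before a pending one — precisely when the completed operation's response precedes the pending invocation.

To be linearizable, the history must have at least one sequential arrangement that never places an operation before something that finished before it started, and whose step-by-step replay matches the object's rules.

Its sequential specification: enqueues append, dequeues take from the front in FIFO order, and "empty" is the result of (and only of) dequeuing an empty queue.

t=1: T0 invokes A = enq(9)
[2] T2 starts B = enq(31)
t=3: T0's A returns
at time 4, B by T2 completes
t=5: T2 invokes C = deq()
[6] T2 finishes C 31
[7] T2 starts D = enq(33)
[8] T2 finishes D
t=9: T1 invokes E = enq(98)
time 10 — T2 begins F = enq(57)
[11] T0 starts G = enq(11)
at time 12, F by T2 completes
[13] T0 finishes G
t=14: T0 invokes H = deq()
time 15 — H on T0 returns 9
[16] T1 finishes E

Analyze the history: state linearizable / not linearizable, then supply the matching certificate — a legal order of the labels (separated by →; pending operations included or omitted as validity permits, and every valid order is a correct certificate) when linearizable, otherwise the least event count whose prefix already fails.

linearizable — witness: B → A → C → D → E → F → G → H

after step 1 (B enq(31)): queue <31>
after step 2 (A enq(9)): queue <31,9>
after step 3 (C deq() → 31): queue <9>
after step 4 (D enq(33)): queue <9,33>
after step 5 (E enq(98)): queue <9,33,98>
after step 6 (F enq(57)): queue <9,33,98,57>
after step 7 (G enq(11)): queue <9,33,98,57,11>
after step 8 (H deq() → 9): queue <33,98,57,11>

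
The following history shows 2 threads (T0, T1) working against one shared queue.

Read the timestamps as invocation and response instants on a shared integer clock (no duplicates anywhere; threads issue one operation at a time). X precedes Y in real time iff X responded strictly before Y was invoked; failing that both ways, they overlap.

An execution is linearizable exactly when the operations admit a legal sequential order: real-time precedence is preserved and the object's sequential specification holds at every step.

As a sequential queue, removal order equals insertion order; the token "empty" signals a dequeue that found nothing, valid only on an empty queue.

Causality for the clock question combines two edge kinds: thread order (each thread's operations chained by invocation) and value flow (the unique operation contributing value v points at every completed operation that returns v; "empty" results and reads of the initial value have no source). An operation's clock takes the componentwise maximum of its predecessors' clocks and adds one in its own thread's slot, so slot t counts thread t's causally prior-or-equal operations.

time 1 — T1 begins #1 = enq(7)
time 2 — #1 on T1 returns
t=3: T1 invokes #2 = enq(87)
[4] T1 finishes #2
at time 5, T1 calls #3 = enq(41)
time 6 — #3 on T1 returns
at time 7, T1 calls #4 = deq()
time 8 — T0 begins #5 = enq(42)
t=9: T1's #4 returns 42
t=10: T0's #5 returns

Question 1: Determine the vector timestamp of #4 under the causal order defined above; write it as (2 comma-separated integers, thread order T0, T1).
(1, 4)

#1 (invocation 1): nothing precedes it; T1's component alone gives (0, 1)
#5 (invocation 8): nothing precedes it; T0's component alone gives (1, 0)
#2, invoked 3, takes VC(#1)=(0, 1) under max, adds 1 for T1 → (0, 2)
#3, invoked 5, takes VC(#2)=(0, 2) under max, adds 1 for T1 → (0, 3)
#4, invoked 7, takes VC(#3)=(0, 3), VC(#5)=(1, 0) under max, adds 1 for T1 → (1, 4)
target: VC(#4) = (1, 4)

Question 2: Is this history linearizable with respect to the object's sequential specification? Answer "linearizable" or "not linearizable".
not linearizable

cut after 8 events: linearizable; cut after 9 events (#4 responds, time 9): not linearizable
exhaustive check: the 4 completed queue ops admit one real-time order; illegal
completion choices over the 1 pending operation (#5) were checked; none helps
e.g. #1, #2, #3, #4 (pending dropped): illegal at step 4, since #4 deq() → 42 cannot apply there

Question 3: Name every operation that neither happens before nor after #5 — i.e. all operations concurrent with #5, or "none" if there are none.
#4

#5 spans [8,10]: anything still running between times 8 and 10 counts as concurrent
#1 [1,2]: before
#2 [3,4]: before
#3 [5,6]: before
#4 [7,9]: concurrent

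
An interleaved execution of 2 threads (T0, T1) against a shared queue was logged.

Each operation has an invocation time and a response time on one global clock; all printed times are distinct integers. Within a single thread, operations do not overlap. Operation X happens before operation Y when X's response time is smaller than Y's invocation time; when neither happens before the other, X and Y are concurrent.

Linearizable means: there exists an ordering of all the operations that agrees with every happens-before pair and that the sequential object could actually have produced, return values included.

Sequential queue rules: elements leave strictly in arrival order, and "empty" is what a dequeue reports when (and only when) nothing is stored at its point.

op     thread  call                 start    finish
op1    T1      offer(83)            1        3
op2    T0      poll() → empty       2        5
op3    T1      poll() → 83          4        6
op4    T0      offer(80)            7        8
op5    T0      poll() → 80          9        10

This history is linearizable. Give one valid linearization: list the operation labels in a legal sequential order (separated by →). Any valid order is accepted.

step 1: op1 offer(83) — queue <83>
step 2: op3 poll() → 83 — queue <>
step 3: op2 poll() → empty — queue <>
step 4: op4 offer(80) — queue <80>
step 5: op5 poll() → 80 — queue <>

op1 → op3 → op2 → op4 → op5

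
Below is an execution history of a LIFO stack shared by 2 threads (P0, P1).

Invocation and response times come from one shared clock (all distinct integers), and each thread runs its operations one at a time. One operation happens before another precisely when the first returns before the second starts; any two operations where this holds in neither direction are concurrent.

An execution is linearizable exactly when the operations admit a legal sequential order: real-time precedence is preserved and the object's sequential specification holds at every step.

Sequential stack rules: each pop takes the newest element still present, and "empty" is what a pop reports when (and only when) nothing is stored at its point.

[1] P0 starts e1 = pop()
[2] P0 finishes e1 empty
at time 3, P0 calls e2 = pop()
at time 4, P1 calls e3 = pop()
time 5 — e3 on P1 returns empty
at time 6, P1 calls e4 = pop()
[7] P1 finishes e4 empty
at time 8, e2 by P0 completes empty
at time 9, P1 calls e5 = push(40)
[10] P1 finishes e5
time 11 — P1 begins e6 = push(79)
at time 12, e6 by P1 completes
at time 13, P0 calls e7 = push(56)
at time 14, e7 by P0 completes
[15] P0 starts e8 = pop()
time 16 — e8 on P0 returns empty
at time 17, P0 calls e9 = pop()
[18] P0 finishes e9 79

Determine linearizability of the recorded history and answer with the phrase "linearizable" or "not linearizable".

the violation lands at event 16, e8's response at time 16: events 1..15 linearize, events 1..16 do not
all 3 real-time-respecting orders fail — 8 completed LIFO stack operations, no legal replay
sample order e1, e2, e3, e4, e5, e6, e7, e8 stalls at step 8 — e8 pop() → empty has no legal effect
sample order e1, e3, e2, e4, e5, e6, e7, e8 stalls at step 8 — e8 pop() → empty has no legal effect

not linearizable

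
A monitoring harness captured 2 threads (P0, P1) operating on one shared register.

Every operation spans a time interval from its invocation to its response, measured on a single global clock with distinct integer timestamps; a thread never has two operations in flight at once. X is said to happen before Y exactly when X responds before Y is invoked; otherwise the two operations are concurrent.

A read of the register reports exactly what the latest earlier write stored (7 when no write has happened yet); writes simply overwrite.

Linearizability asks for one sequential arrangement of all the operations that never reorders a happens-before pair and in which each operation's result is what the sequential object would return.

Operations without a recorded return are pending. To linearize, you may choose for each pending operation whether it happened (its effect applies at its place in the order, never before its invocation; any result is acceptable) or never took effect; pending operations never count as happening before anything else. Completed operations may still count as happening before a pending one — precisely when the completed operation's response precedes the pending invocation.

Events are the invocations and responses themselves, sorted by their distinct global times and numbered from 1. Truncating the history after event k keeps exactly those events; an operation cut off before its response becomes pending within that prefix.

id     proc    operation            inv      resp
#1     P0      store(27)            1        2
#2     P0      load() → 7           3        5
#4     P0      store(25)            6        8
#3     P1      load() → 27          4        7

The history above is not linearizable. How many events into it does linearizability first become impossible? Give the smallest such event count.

5

a valid linearization of events 1..4 exists, for instance #1:
after step 1 (#1 store(27)): value 27
event 5 — #2's response, time 5 — after it, nothing linearizes
no escape via the 1 pending operation (#3): every completion choice fails
take #1, #2 (pending dropped): step 2 already fails, because #2 load() → 7 cannot occur there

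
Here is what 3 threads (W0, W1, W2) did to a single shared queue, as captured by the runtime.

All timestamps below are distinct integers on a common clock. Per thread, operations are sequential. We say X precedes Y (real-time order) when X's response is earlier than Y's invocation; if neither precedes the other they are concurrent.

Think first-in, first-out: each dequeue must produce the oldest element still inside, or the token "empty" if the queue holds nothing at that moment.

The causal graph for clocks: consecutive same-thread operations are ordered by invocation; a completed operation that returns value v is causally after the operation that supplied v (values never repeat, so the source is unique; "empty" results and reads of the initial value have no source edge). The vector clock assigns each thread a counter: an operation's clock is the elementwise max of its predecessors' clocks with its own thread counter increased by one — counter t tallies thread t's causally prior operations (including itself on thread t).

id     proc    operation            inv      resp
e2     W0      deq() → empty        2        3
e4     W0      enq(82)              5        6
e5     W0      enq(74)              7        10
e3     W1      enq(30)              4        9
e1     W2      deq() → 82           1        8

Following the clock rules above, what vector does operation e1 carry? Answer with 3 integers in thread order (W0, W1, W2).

e3 (invocation 4): nothing precedes it; W1's component alone gives (0, 1, 0)
e2 (invocation 2): nothing precedes it; W0's component alone gives (1, 0, 0)
merge at e4 (invoked 5): VC(e2)=(1, 0, 0), own-thread bump on W0 → (2, 0, 0)
merge at e1 (invoked 1): VC(e4)=(2, 0, 0), own-thread bump on W2 → (2, 0, 1)
merge at e5 (invoked 7): VC(e4)=(2, 0, 0), own-thread bump on W0 → (3, 0, 0)
target: VC(e1) = (2, 0, 1)

(2, 0, 1)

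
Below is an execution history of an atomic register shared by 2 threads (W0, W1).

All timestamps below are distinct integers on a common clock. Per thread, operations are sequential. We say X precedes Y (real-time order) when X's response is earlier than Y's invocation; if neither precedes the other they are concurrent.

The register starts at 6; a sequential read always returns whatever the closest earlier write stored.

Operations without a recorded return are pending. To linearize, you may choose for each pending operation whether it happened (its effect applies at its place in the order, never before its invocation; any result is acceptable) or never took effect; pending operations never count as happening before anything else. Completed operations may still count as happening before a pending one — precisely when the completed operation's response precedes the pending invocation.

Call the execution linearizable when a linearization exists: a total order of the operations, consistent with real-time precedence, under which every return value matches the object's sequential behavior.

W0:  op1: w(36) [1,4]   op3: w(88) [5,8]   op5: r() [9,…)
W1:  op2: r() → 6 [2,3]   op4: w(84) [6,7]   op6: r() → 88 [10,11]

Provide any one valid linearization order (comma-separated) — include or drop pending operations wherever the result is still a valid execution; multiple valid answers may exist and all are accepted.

op2, op1, op4, op3, op5, op6

1. op2 r() → 6, leaving value 6
2. op1 w(36), leaving value 36
3. op4 w(84), leaving value 84
4. op3 w(88), leaving value 88
5. op5 r() (pending, included), leaving value 88
6. op6 r() → 88, leaving value 88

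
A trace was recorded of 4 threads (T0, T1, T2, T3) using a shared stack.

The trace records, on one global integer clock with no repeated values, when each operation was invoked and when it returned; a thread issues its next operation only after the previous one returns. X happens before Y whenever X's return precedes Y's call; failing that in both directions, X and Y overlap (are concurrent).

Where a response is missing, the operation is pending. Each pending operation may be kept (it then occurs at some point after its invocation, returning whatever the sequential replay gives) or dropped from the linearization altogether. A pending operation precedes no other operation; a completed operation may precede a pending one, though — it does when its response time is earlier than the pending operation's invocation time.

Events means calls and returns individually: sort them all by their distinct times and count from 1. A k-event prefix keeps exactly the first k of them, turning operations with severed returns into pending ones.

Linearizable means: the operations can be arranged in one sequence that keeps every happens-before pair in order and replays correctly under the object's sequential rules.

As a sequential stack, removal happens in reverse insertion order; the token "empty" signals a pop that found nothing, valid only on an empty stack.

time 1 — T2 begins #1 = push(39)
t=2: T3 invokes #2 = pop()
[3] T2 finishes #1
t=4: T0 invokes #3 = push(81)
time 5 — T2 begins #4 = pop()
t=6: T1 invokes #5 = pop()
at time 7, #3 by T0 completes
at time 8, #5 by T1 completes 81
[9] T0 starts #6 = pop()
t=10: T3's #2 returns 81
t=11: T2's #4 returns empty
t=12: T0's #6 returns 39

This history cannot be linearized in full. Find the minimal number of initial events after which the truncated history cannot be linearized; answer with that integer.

events 1..9 are linearizable, e.g. via #1, #2, #3, #5:
step 1: #1 push(39) — stack <39>
step 2: #2 pop() (pending, included) — stack <>
step 3: #3 push(81) — stack <81>
step 4: #5 pop() → 81 — stack <>
at event 10 (#2's time-10 response) nothing linearizes any more
completion choices over the 2 pending operations (#4, #6) were checked; none helps
e.g. #1, #2, #3, #5 (pending dropped): illegal at step 2, since #2 pop() → 81 cannot apply there
e.g. #1, #2, #5, #3 (pending dropped): illegal at step 2, since #2 pop() → 81 cannot apply there

10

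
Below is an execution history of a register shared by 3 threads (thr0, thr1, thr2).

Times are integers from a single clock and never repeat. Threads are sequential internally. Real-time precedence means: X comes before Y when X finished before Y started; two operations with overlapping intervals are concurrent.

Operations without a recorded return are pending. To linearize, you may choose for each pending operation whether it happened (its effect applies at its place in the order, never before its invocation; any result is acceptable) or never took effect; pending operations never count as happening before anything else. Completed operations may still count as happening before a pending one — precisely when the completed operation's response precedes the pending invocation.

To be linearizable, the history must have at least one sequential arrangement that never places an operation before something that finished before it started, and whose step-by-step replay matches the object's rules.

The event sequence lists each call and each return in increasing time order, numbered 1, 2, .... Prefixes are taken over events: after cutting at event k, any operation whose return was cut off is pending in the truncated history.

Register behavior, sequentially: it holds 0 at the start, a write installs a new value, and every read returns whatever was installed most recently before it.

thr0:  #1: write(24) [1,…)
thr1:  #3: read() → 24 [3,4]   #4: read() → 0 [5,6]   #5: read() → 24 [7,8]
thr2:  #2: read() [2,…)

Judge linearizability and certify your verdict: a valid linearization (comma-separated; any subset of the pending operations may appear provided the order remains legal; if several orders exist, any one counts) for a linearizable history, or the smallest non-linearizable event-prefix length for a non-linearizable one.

prefix check: 1..5 passes, 1..6 fails once #4's time-6 response joins
the sole real-time-consistent order of 2 completed operations fails the register replay
including or dropping the 2 pending operations (#1, #2) in any combination fails
e.g. #3, #4 (pending dropped): illegal at step 1, since #3 read() → 24 cannot apply there

not linearizable — minimal violating prefix: 6 events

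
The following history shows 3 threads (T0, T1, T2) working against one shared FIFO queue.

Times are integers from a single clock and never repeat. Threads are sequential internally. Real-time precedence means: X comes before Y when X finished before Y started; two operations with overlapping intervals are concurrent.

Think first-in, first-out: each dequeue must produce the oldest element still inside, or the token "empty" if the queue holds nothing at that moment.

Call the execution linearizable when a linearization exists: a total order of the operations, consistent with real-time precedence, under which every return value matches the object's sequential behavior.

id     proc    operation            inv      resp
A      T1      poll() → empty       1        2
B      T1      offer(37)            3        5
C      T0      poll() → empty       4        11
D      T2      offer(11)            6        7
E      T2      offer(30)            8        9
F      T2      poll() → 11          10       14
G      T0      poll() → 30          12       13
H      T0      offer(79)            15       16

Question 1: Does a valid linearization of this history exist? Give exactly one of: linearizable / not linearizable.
already the first 13 events (up to G's response at time 13) admit no linearization; the first 12 still do
the 6 completed operations admit 4 real-time orders; each fails the FIFO queue replay
include/drop combinations of the 1 pending operation (F) were all tried; none helps
one such order, A, B, C, D, E, G (pending dropped), breaks at step 3 where C poll() → empty is illegal
one such order, A, B, D, C, E, G (pending dropped), breaks at step 4 where C poll() → empty is illegal

not linearizable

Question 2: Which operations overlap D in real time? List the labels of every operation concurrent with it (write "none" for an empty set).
D spans [6,7]; an op avoiding the whole window 6..7 is ordered, any other is concurrent
A [1,2]: before
B [3,5]: before
C [4,11]: concurrent
E [8,9]: after
F [10,14]: after
G [12,13]: after
H [15,16]: after

C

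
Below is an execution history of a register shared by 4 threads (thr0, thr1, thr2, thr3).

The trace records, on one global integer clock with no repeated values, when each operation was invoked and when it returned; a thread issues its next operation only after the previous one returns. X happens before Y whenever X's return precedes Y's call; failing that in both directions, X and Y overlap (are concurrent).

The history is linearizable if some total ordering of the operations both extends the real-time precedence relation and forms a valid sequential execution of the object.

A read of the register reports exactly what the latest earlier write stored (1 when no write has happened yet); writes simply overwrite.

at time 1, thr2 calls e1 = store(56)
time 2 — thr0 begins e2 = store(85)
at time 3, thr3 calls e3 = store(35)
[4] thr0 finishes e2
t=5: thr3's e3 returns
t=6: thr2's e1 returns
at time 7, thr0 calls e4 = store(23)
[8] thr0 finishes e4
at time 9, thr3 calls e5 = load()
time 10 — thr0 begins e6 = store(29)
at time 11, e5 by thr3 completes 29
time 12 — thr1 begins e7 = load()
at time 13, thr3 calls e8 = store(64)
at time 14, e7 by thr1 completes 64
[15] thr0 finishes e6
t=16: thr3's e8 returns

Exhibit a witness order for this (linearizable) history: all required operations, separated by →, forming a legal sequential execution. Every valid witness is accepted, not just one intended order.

e1 → e2 → e3 → e4 → e6 → e5 → e8 → e7

after step 1 (e1 store(56)): value 56
after step 2 (e2 store(85)): value 85
after step 3 (e3 store(35)): value 35
after step 4 (e4 store(23)): value 23
after step 5 (e6 store(29)): value 29
after step 6 (e5 load() → 29): value 29
after step 7 (e8 store(64)): value 64
after step 8 (e7 load() → 64): value 64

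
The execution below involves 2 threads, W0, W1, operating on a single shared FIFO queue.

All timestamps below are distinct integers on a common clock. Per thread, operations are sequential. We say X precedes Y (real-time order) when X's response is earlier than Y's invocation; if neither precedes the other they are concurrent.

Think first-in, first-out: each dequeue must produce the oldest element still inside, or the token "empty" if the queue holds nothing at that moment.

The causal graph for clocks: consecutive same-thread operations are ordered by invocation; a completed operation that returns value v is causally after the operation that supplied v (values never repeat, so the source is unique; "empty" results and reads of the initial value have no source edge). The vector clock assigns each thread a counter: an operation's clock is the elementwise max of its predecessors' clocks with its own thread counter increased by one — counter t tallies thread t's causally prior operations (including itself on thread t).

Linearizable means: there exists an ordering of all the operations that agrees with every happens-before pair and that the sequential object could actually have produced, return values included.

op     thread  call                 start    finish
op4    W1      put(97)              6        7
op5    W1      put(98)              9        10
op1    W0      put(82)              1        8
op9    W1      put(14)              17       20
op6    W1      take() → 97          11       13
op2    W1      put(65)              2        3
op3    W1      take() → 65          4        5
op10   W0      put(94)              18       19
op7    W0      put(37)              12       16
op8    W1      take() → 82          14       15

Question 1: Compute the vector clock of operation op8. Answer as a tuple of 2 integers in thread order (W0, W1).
(1, 6)

root op op2, invoked 2: fresh clock plus W1's own tick → (0, 1)
root op op1, invoked 1: fresh clock plus W0's own tick → (1, 0)
VC(op3, invoked at 4): max of VC(op2)=(0, 1), then +1 on thread W1 → (0, 2)
VC(op7, invoked at 12): max of VC(op1)=(1, 0), then +1 on thread W0 → (2, 0)
VC(op4, invoked at 6): max of VC(op3)=(0, 2), then +1 on thread W1 → (0, 3)
VC(op10, invoked at 18): max of VC(op7)=(2, 0), then +1 on thread W0 → (3, 0)
VC(op5, invoked at 9): max of VC(op4)=(0, 3), then +1 on thread W1 → (0, 4)
VC(op6, invoked at 11): max of VC(op4)=(0, 3), VC(op5)=(0, 4), then +1 on thread W1 → (0, 5)
VC(op8, invoked at 14): max of VC(op1)=(1, 0), VC(op6)=(0, 5), then +1 on thread W1 → (1, 6)
VC(op9, invoked at 17): max of VC(op8)=(1, 6), then +1 on thread W1 → (1, 7)
target: VC(op8) = (1, 6)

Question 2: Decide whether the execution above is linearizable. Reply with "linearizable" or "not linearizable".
linearizable

one valid linearization: op2, op3, op4, op1, op5, op6, op7, op8, op9, op10
after step 1 (op2 put(65)): queue <65>
after step 2 (op3 take() → 65): queue <>
after step 3 (op4 put(97)): queue <97>
after step 4 (op1 put(82)): queue <97,82>
after step 5 (op5 put(98)): queue <97,82,98>
after step 6 (op6 take() → 97): queue <82,98>
after step 7 (op7 put(37)): queue <82,98,37>
after step 8 (op8 take() → 82): queue <98,37>
after step 9 (op9 put(14)): queue <98,37,14>
after step 10 (op10 put(94)): queue <98,37,14,94>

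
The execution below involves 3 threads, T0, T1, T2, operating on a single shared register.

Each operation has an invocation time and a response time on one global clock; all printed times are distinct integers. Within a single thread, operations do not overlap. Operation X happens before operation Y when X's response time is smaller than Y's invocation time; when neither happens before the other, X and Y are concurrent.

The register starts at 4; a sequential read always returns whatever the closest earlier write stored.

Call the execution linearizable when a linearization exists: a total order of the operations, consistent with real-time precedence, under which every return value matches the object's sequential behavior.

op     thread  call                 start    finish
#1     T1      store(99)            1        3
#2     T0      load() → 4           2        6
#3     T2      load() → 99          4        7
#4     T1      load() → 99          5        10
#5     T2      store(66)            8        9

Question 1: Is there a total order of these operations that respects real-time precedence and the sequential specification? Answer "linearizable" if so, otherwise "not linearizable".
linearizable

a witness: #2, #1, #3, #4, #5
after step 1 (#2 load() → 4): value 4
after step 2 (#1 store(99)): value 99
after step 3 (#3 load() → 99): value 99
after step 4 (#4 load() → 99): value 99
after step 5 (#5 store(66)): value 66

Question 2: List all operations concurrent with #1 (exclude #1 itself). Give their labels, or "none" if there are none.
Answer: #2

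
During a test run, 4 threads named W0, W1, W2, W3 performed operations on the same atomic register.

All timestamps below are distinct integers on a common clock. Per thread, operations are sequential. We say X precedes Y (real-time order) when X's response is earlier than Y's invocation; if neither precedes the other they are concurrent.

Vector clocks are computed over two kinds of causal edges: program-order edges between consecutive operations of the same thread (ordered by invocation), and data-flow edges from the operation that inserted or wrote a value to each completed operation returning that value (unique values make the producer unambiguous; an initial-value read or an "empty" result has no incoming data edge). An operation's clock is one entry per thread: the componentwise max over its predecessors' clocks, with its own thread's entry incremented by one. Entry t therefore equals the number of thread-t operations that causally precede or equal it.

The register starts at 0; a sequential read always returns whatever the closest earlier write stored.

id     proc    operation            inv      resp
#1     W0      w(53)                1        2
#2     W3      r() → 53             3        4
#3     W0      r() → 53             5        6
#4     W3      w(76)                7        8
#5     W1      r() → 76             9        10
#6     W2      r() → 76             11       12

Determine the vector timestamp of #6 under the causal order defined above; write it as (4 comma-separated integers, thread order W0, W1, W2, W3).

invoked at 1, #1 has no predecessors; its own W0 bump gives (1, 0, 0, 0)
#2 (invocation 3): componentwise max over VC(#1)=(1, 0, 0, 0), +1 at W3, giving (1, 0, 0, 1)
#3 (invocation 5): componentwise max over VC(#1)=(1, 0, 0, 0), +1 at W0, giving (2, 0, 0, 0)
#4 (invocation 7): componentwise max over VC(#2)=(1, 0, 0, 1), +1 at W3, giving (1, 0, 0, 2)
#6 (invocation 11): componentwise max over VC(#4)=(1, 0, 0, 2), +1 at W2, giving (1, 0, 1, 2)
#5 (invocation 9): componentwise max over VC(#4)=(1, 0, 0, 2), +1 at W1, giving (1, 1, 0, 2)
target: VC(#6) = (1, 0, 1, 2)

(1, 0, 1, 2)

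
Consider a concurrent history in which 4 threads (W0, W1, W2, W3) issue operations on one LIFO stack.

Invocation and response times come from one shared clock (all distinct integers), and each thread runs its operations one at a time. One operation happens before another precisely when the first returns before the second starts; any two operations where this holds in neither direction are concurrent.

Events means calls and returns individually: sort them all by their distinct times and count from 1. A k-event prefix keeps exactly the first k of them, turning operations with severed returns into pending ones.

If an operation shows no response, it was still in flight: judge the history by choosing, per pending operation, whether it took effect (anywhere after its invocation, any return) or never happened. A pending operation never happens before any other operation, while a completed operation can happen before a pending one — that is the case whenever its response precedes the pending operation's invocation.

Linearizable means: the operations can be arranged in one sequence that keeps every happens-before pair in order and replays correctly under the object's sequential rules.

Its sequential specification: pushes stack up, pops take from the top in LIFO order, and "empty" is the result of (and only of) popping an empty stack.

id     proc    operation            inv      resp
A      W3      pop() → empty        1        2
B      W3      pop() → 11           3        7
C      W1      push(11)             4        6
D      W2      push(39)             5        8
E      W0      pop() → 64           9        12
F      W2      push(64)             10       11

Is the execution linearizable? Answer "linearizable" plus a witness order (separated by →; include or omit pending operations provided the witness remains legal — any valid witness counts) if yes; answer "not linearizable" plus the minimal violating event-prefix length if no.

step 1: A pop() → empty — stack <>
step 2: C push(11) — stack <11>
step 3: B pop() → 11 — stack <>
step 4: D push(39) — stack <39>
step 5: F push(64) — stack <39,64>
step 6: E pop() → 64 — stack <39>

linearizable — witness: A → C → B → D → F → E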